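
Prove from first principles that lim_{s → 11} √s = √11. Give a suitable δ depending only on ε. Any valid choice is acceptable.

Suppose ε > 0. We want δ > 0 such that 0 < |s − 11| < δ implies |√s − √11| < ε.
Multiplying by the conjugate, |√s − √11| = |s − 11|/(√s + √11).
Restrict δ ≤ 11 so that |s − 11| < 11 forces s > 0, and then √s + √11 > √11.
Hence |√s − √11| < |s − 11|/√11, which is < ε once |s − 11| < √11·ε.
Take δ = min(11, √11·ε). If 0 < |s − 11| < δ then s > 0 and |√s − √11| < |s − 11|/√11 < ε.

δ = min(11, √11·ε)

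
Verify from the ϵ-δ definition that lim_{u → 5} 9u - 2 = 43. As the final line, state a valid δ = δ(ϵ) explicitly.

δ = ϵ/9

Let ϵ > 0. We need δ > 0 so that 0 < |u − 5| < δ implies |(9u - 2) − 43| < ϵ.
|(9u - 2) − 43| = |9u - 45| = 9|u − 5|.
Thus it suffices that |u − 5| < ϵ/9.
Choosing δ = ϵ/9 gives |(9u - 2) − 43| = 9|u − 5| < ϵ whenever |u − 5| < δ.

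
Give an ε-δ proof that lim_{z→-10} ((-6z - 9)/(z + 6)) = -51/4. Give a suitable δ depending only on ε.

δ = min(2, (8/27)ε)

Let ε > 0 be given. We want δ > 0 with 0 < |z + 10| < δ ⇒ |(-6z - 9)/(z + 6) + 51/4| < ε.
Combining over a common denominator, (-6z - 9)/(z + 6) + 51/4 = [(-6z - 9)·(-4) − 51·(z + 6)] / [(-4)·(z + 6)] = -27(z + 10) / ((-4)(z + 6)).
So |(-6z - 9)/(z + 6) + 51/4| = 27|z + 10| / (4·|z + 6|).
Restrict δ ≤ 2. Then |z + 10| < 2 gives |z + 6| = |(z + 10) + (-4)| ≥ 4 − 2 = 2.
Hence |(-6z - 9)/(z + 6) + 51/4| < 27|z + 10|/(4·2) = (27/8)|z + 10|, which is < ε once |z + 10| < (8/27)ε.
Take δ = min(2, (8/27)ε). Then 0 < |z + 10| < δ forces both bounds, so |(-6z - 9)/(z + 6) + 51/4| < ε.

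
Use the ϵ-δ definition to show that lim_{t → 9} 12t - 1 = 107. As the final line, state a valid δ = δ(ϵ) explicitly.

Let ϵ > 0 be given. We need δ > 0 so that 0 < |t − 9| < δ implies |(12t - 1) − 107| < ϵ.
Since (12t - 1) − 107 = 12(t − 9), we have |(12t - 1) − 107| = 12|t − 9|.
Thus it suffices that |t − 9| < ϵ/12.
Choosing δ = ϵ/12 gives |(12t - 1) − 107| = 12|t − 9| < ϵ whenever |t − 9| < δ.

δ = ϵ/12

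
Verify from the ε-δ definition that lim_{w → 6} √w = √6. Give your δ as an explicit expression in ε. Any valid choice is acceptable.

δ = min(6, √6·ε)

Let ε > 0 be given. We want δ > 0 such that 0 < |w − 6| < δ implies |√w − √6| < ε.
Rationalise: √w − √6 = (w − 6)/(√w + √6), so |√w − √6| = |w − 6|/(√w + √6).
Restrict δ ≤ 6 so that |w − 6| < 6 forces w > 0, and then √w + √6 > √6.
Hence |√w − √6| < |w − 6|/√6, which is < ε once |w − 6| < √6·ε.
Take δ = min(6, √6·ε). If 0 < |w − 6| < δ then w > 0 and |√w − √6| < |w − 6|/√6 < ε.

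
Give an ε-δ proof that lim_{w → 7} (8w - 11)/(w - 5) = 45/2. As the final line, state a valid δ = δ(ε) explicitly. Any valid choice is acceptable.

Let ε > 0. We want δ > 0 with 0 < |w − 7| < δ ⇒ |(8w - 11)/(w - 5) − (45/2)| < ε.
Combining over a common denominator, (8w - 11)/(w - 5) − (45/2) = [(8w - 11)·2 − 45·(w - 5)] / [2·(w - 5)] = -29(w − 7) / (2(w - 5)).
So |(8w - 11)/(w - 5) − (45/2)| = 29|w − 7| / (2·|w − 5|).
Require δ ≤ 1, so |w − 5| ≥ |2| − |w − 7| > 2 − 1 = 1.
Hence |(8w - 11)/(w - 5) − (45/2)| < 29|w − 7|/(2·1) = (29/2)|w − 7|, which is < ε once |w − 7| < (2/29)ε.
Take δ = min(1, (2/29)ε). Then 0 < |w − 7| < δ forces both bounds, so |(8w - 11)/(w - 5) − (45/2)| < ε.

δ = min(1, (2/29)ε)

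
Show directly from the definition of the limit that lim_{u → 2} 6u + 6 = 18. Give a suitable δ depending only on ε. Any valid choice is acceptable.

Let ε > 0 be given. We need δ > 0 so that 0 < |u − 2| < δ implies |(6u + 6) − 18| < ε.
Since (6u + 6) − 18 = 6(u − 2), we have |(6u + 6) − 18| = 6|u − 2|.
So 6|u − 2| < ε exactly when |u − 2| < ε/6.
Take δ = ε/6. If 0 < |u − 2| < δ then |(6u + 6) − 18| = 6|u − 2| < 6·(ε/6) = ε.

δ = ε/6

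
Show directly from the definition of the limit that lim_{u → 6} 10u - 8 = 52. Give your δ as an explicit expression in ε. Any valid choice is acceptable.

Suppose ε > 0. We need δ > 0 so that 0 < |u − 6| < δ implies |(10u - 8) − 52| < ε.
|(10u - 8) − 52| = |10u - 60| = 10|u − 6|.
Thus it suffices that |u − 6| < ε/10.
Take δ = ε/10. If 0 < |u − 6| < δ then |(10u - 8) − 52| = 10|u − 6| < 10·(ε/10) = ε.

δ = ε/10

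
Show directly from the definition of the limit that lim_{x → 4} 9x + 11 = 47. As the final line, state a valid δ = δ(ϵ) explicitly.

δ = ϵ/9

Let ϵ > 0 be given. We need δ > 0 so that 0 < |x − 4| < δ implies |(9x + 11) − 47| < ϵ.
|(9x + 11) − 47| = |9x - 36| = 9|x − 4|.
So 9|x − 4| < ϵ exactly when |x − 4| < ϵ/9.
Choosing δ = ϵ/9 gives |(9x + 11) − 47| = 9|x − 4| < ϵ whenever |x − 4| < δ.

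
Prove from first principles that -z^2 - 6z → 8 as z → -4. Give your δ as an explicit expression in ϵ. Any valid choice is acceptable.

δ = min(2, ϵ/8)

Let ϵ > 0. We want δ > 0 such that 0 < |z + 4| < δ implies |(-z^2 - 6z) − 8| < ϵ.
(-z^2 - 6z) − 8 = -z^2 - 6z - 8 = (z + 4)(-z - 2).
So |(-z^2 - 6z) − 8| = |z + 4|·|-z - 2|.
Require δ ≤ 2. Then |z + 4| < 2 gives |z| < 6, and by the triangle inequality |-z - 2| ≤ 6 + 2 = 8.
Hence |(-z^2 - 6z) − 8| ≤ 8|z + 4| < ϵ provided |z + 4| < ϵ/8.
Take δ = min(2, ϵ/8). Then 0 < |z + 4| < δ gives both |z + 4| < 2 and |z + 4| < ϵ/8, so |(-z^2 - 6z) − 8| < ϵ.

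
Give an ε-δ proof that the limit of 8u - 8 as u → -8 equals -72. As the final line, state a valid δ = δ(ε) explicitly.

Suppose ε > 0. We need δ > 0 so that 0 < |u + 8| < δ implies |(8u - 8) + 72| < ε.
Since (8u - 8) + 72 = 8(u + 8), we have |(8u - 8) + 72| = 8|u + 8|.
Thus it suffices that |u + 8| < ε/8.
Take δ = ε/8. If 0 < |u + 8| < δ then |(8u - 8) + 72| = 8|u + 8| < 8·(ε/8) = ε.

δ = ε/8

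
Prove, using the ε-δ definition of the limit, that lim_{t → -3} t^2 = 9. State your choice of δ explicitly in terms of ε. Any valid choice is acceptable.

Suppose ε > 0. We seek δ > 0 with 0 < |t + 3| < δ ⇒ |t^2 − 9| < ε.
Factor: t^2 − 9 = (t + 3)(t - 3), so |t^2 − 9| = |t + 3|·|t - 3|.
Impose δ ≤ 2 so that |t| < 5; then |t - 3| ≤ 8.
Hence |t^2 − 9| ≤ 8|t + 3|, which is < ε once |t + 3| < ε/8.
Take δ = min(2, ε/8). If 0 < |t + 3| < δ then both bounds hold and |t^2 − 9| ≤ 8|t + 3| < 8·(ε/8) = ε.

δ = min(2, ε/8)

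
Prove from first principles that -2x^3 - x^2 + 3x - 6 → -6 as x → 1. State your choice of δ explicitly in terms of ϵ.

δ = min(1, ϵ/14)

Let ϵ > 0. We want δ > 0 such that 0 < |x − 1| < δ implies |(-2x^3 - x^2 + 3x - 6) + 6| < ϵ.
(-2x^3 - x^2 + 3x - 6) + 6 = -2x^3 - x^2 + 3x = (x − 1)(-2x^2 - 3x).
So |(-2x^3 - x^2 + 3x - 6) + 6| = |x − 1|·|-2x^2 - 3x|.
Assume first that |x − 1| < 1, so |x| < 2. Then |-2x^2 - 3x| ≤ 2·2^2 + 3·2 = 14.
Hence |(-2x^3 - x^2 + 3x - 6) + 6| ≤ 14|x − 1| < ϵ provided |x − 1| < ϵ/14.
Choosing δ = min(1, ϵ/14) ensures both conditions, hence |(-2x^3 - x^2 + 3x - 6) + 6| < ϵ.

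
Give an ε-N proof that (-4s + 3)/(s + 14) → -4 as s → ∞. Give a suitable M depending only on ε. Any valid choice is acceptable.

M = 59/ε

Suppose ε > 0. We seek M > 0 such that s > M implies |(-4s + 3)/(s + 14) + 4| < ε.
(-4s + 3)/(s + 14) + 4 = ((-4s + 3) − (-4)(s + 14)) / ((s + 14)) = 59/((s + 14)).
For s > 0 we have s + 14 > s, so |(-4s + 3)/(s + 14) + 4| = 59/((s + 14)) < 59/(s) = 59/s.
Thus |(-4s + 3)/(s + 14) + 4| < ε whenever s > 59/ε.
Take M = 59/ε. If s > M then |(-4s + 3)/(s + 14) + 4| < 59/s < ε.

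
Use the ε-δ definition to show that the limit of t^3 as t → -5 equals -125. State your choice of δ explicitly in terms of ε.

Let ε > 0 be given. We seek δ > 0 with 0 < |t + 5| < δ ⇒ |t^3 + 125| < ε.
Factor: t^3 + 125 = (t + 5)(t^2 - 5t + 25), so |t^3 + 125| = |t + 5|·|t^2 - 5t + 25|.
Restrict δ ≤ 1. Then |t + 5| < 1 gives |t| < 6, so by the triangle inequality |t^2 - 5t + 25| ≤ 6^2 + 5·6 + 25 = 91.
Hence |t^3 + 125| ≤ 91|t + 5|, which is < ε once |t + 5| < ε/91.
Take δ = min(1, ε/91). If 0 < |t + 5| < δ then both bounds hold and |t^3 + 125| ≤ 91|t + 5| < 91·(ε/91) = ε.

δ = min(1, ε/91)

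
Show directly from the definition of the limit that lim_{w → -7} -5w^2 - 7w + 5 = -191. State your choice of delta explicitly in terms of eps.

delta = min(1, eps/68)

Suppose eps > 0. We want delta > 0 such that 0 < |w + 7| < delta implies |(-5w^2 - 7w + 5) + 191| < eps.
(-5w^2 - 7w + 5) + 191 = -5w^2 - 7w + 196 = (w + 7)(-5w + 28).
So |(-5w^2 - 7w + 5) + 191| = |w + 7|·|-5w + 28|.
Require delta ≤ 1. Then |w + 7| < 1 gives |w| < 8, and by the triangle inequality |-5w + 28| ≤ 5·8 + 28 = 68.
Hence |(-5w^2 - 7w + 5) + 191| ≤ 68|w + 7| < eps provided |w + 7| < eps/68.
Take delta = min(1, eps/68). Then 0 < |w + 7| < delta gives both |w + 7| < 1 and |w + 7| < eps/68, so |(-5w^2 - 7w + 5) + 191| < eps.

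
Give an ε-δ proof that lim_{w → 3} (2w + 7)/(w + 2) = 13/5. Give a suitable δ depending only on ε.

Let ε > 0 be given. We want δ > 0 with 0 < |w − 3| < δ ⇒ |(2w + 7)/(w + 2) − (13/5)| < ε.
Combining over a common denominator, (2w + 7)/(w + 2) − (13/5) = [(2w + 7)·5 − 13·(w + 2)] / [5·(w + 2)] = -3(w − 3) / (5(w + 2)).
So |(2w + 7)/(w + 2) − (13/5)| = 3|w − 3| / (5·|w + 2|).
Restrict δ ≤ 5/2. Then |w − 3| < 5/2 gives |w + 2| = |(w − 3) + 5| ≥ 5 − 5/2 = 5/2.
Hence |(2w + 7)/(w + 2) − (13/5)| < 3|w − 3|/(5·(5/2)) = (6/25)|w − 3|, which is < ε once |w − 3| < (25/6)ε.
Take δ = min(5/2, (25/6)ε). Then 0 < |w − 3| < δ forces both bounds, so |(2w + 7)/(w + 2) − (13/5)| < ε.

δ = min(5/2, (25/6)ε)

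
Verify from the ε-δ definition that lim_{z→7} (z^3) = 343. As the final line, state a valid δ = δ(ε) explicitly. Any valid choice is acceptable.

Let ε > 0. We seek δ > 0 with 0 < |z − 7| < δ ⇒ |z^3 − 343| < ε.
Factor: z^3 − 343 = (z − 7)(z^2 + 7z + 49), so |z^3 − 343| = |z − 7|·|z^2 + 7z + 49|.
Restrict δ ≤ 1. Then |z − 7| < 1 gives |z| < 8, so by the triangle inequality |z^2 + 7z + 49| ≤ 8^2 + 7·8 + 49 = 169.
Hence |z^3 − 343| ≤ 169|z − 7|, which is < ε once |z − 7| < ε/169.
Take δ = min(1, ε/169). If 0 < |z − 7| < δ then both bounds hold and |z^3 − 343| ≤ 169|z − 7| < 169·(ε/169) = ε.

δ = min(1, ε/169)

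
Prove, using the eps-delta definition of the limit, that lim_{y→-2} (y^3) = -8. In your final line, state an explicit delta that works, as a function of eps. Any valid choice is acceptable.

Suppose eps > 0. We seek delta > 0 with 0 < |y + 2| < delta ⇒ |y^3 + 8| < eps.
Factor: y^3 + 8 = (y + 2)(y^2 - 2y + 4), so |y^3 + 8| = |y + 2|·|y^2 - 2y + 4|.
Impose delta ≤ 1 so that |y| < 3; then |y^2 - 2y + 4| ≤ 19.
Hence |y^3 + 8| ≤ 19|y + 2|, which is < eps once |y + 2| < eps/19.
Take delta = min(1, eps/19). If 0 < |y + 2| < delta then both bounds hold and |y^3 + 8| ≤ 19|y + 2| < 19·(eps/19) = eps.

delta = min(1, eps/19)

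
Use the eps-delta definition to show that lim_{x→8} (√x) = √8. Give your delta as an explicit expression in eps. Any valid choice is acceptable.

delta = min(8, √8·eps)

Let eps > 0 be given. We want delta > 0 such that 0 < |x − 8| < delta implies |√x − √8| < eps.
Multiplying by the conjugate, |√x − √8| = |x − 8|/(√x + √8).
Restrict delta ≤ 8 so that |x − 8| < 8 forces x > 0, and then √x + √8 > √8.
Hence |√x − √8| < |x − 8|/√8, which is < eps once |x − 8| < √8·eps.
Take delta = min(8, √8·eps). If 0 < |x − 8| < delta then x > 0 and |√x − √8| < |x − 8|/√8 < eps.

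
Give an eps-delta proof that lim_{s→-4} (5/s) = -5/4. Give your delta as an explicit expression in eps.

delta = min(2, (8/5)eps)

Let eps > 0 be given. We seek delta > 0 such that 0 < |s + 4| < delta implies |5/s + 5/4| < eps.
|5/s + 5/4| = 5·|-4 − s|/(4·|s|) = 5|s + 4|/(4|s|).
Restrict delta ≤ 2. Then |s + 4| < 2 gives |s| > 2, so 4|s| > 8.
Then |5/s + 5/4| < 5|s + 4|/8, which is < eps when |s + 4| < (8/5)eps.
Take delta = min(2, (8/5)eps). Then 0 < |s + 4| < delta gives both |s + 4| < 2 and |s + 4| < (8/5)eps, so |5/s + 5/4| < eps.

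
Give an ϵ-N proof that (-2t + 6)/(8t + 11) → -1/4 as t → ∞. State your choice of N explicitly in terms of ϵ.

N = (35/32)/ϵ

Let ϵ > 0 be given. We seek N > 0 such that t > N implies |(-2t + 6)/(8t + 11) + 1/4| < ϵ.
(-2t + 6)/(8t + 11) + 1/4 = (8(-2t + 6) − (-2)(8t + 11)) / (8(8t + 11)) = 70/(8(8t + 11)).
For t > 0 we have 8t + 11 > 8t, so |(-2t + 6)/(8t + 11) + 1/4| = 70/(8(8t + 11)) < 70/(8·8t) = (35/32)/t.
Thus |(-2t + 6)/(8t + 11) + 1/4| < ϵ whenever t > (35/32)/ϵ.
Take N = (35/32)/ϵ. If t > N then |(-2t + 6)/(8t + 11) + 1/4| < (35/32)/t < ϵ.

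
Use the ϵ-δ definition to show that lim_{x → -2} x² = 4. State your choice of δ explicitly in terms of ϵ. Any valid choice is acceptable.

Let ϵ > 0. We seek δ > 0 with 0 < |x + 2| < δ ⇒ |x² − 4| < ϵ.
Factor: x² − 4 = (x + 2)(x - 2), so |x² − 4| = |x + 2|·|x - 2|.
Impose δ ≤ 2 so that |x| < 4; then |x - 2| ≤ 6.
Hence |x² − 4| ≤ 6|x + 2|, which is < ϵ once |x + 2| < ϵ/6.
Take δ = min(2, ϵ/6). If 0 < |x + 2| < δ then both bounds hold and |x² − 4| ≤ 6|x + 2| < 6·(ϵ/6) = ϵ.

δ = min(2, ϵ/6)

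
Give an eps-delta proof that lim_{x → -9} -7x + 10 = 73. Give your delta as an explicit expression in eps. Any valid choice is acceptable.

delta = eps/7

Suppose eps > 0. We need delta > 0 so that 0 < |x + 9| < delta implies |(-7x + 10) − 73| < eps.
Since (-7x + 10) − 73 = -7(x + 9), we have |(-7x + 10) − 73| = 7|x + 9|.
Thus it suffices that |x + 9| < eps/7.
Take delta = eps/7. If 0 < |x + 9| < delta then |(-7x + 10) − 73| = 7|x + 9| < 7·(eps/7) = eps.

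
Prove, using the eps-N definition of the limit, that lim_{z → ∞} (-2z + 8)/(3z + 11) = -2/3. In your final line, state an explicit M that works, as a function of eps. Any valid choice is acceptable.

Fix eps > 0. We seek M > 0 such that z > M implies |(-2z + 8)/(3z + 11) + 2/3| < eps.
(-2z + 8)/(3z + 11) + 2/3 = (3(-2z + 8) − (-2)(3z + 11)) / (3(3z + 11)) = 46/(3(3z + 11)).
For z > 0 we have 3z + 11 > 3z, so |(-2z + 8)/(3z + 11) + 2/3| = 46/(3(3z + 11)) < 46/(3·3z) = (46/9)/z.
Thus |(-2z + 8)/(3z + 11) + 2/3| < eps whenever z > (46/9)/eps.
Take M = (46/9)/eps. If z > M then |(-2z + 8)/(3z + 11) + 2/3| < (46/9)/z < eps.

M = (46/9)/eps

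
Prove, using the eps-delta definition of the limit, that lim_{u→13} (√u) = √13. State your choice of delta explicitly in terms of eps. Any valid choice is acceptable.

delta = min(13, √13·eps)

Suppose eps > 0. We want delta > 0 such that 0 < |u − 13| < delta implies |√u − √13| < eps.
Multiplying by the conjugate, |√u − √13| = |u − 13|/(√u + √13).
Restrict delta ≤ 13 so that |u − 13| < 13 forces u > 0, and then √u + √13 > √13.
Hence |√u − √13| < |u − 13|/√13, which is < eps once |u − 13| < √13·eps.
Take delta = min(13, √13·eps). If 0 < |u − 13| < delta then u > 0 and |√u − √13| < |u − 13|/√13 < eps.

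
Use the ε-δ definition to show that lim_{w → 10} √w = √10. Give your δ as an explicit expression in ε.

δ = min(10, √10·ε)

Fix ε > 0. We want δ > 0 such that 0 < |w − 10| < δ implies |√w − √10| < ε.
Rationalise: √w − √10 = (w − 10)/(√w + √10), so |√w − √10| = |w − 10|/(√w + √10).
Restrict δ ≤ 10 so that |w − 10| < 10 forces w > 0, and then √w + √10 > √10.
Hence |√w − √10| < |w − 10|/√10, which is < ε once |w − 10| < √10·ε.
Take δ = min(10, √10·ε). If 0 < |w − 10| < δ then w > 0 and |√w − √10| < |w − 10|/√10 < ε.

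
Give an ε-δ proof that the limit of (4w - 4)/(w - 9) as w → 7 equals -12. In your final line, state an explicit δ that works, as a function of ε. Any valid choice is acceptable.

Let ε > 0. We want δ > 0 with 0 < |w − 7| < δ ⇒ |(4w - 4)/(w - 9) + 12| < ε.
Combining over a common denominator, (4w - 4)/(w - 9) + 12 = [(4w - 4)·(-2) − 24·(w - 9)] / [(-2)·(w - 9)] = -32(w − 7) / ((-2)(w - 9)).
So |(4w - 4)/(w - 9) + 12| = 32|w − 7| / (2·|w − 9|).
Restrict δ ≤ 1. Then |w − 7| < 1 gives |w − 9| = |(w − 7) + (-2)| ≥ 2 − 1 = 1.
Hence |(4w - 4)/(w - 9) + 12| < 32|w − 7|/(2·1) = 16|w − 7|, which is < ε once |w − 7| < (1/16)ε.
Take δ = min(1, (1/16)ε). Then 0 < |w − 7| < δ forces both bounds, so |(4w - 4)/(w - 9) + 12| < ε.

δ = min(1, (1/16)ε)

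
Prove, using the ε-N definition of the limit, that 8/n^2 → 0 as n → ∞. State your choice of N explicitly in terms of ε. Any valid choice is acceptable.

N = (8/ε)^{1/2}

Let ε > 0. For n ≥ 1, |8/n^2 − 0| = 8/n^2.
8/n^2 < ε ⇔ n^2 > 8/ε ⇔ n > (8/ε)^{1/2}.
Take N = (8/ε)^{1/2}. Then n > N implies 8/n^2 < ε.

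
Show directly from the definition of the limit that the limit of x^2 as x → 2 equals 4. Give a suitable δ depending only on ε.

Let ε > 0. We seek δ > 0 with 0 < |x − 2| < δ ⇒ |x^2 − 4| < ε.
Factor: x^2 − 4 = (x − 2)(x + 2), so |x^2 − 4| = |x − 2|·|x + 2|.
Restrict δ ≤ 1. Then |x − 2| < 1 gives |x| < 3, so by the triangle inequality |x + 2| ≤ 3 + 2 = 5.
Hence |x^2 − 4| ≤ 5|x − 2|, which is < ε once |x − 2| < ε/5.
Take δ = min(1, ε/5). If 0 < |x − 2| < δ then both bounds hold and |x^2 − 4| ≤ 5|x − 2| < 5·(ε/5) = ε.

δ = min(1, ε/5)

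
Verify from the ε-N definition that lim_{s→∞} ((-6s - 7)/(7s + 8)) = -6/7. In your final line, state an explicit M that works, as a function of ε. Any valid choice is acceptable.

Let ε > 0 be given. We seek M > 0 such that s > M implies |(-6s - 7)/(7s + 8) + 6/7| < ε.
(-6s - 7)/(7s + 8) + 6/7 = (7(-6s - 7) − (-6)(7s + 8)) / (7(7s + 8)) = -1/(7(7s + 8)).
For s > 0 we have 7s + 8 > 7s, so |(-6s - 7)/(7s + 8) + 6/7| = 1/(7(7s + 8)) < 1/(7·7s) = (1/49)/s.
Thus |(-6s - 7)/(7s + 8) + 6/7| < ε whenever s > (1/49)/ε.
Take M = (1/49)/ε. If s > M then |(-6s - 7)/(7s + 8) + 6/7| < (1/49)/s < ε.

M = (1/49)/ε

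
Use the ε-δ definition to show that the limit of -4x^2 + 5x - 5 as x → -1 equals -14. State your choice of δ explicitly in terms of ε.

δ = min(1, ε/17)

Fix ε > 0. We want δ > 0 such that 0 < |x + 1| < δ implies |(-4x^2 + 5x - 5) + 14| < ε.
(-4x^2 + 5x - 5) + 14 = -4x^2 + 5x + 9 = (x + 1)(-4x + 9).
So |(-4x^2 + 5x - 5) + 14| = |x + 1|·|-4x + 9|.
Require δ ≤ 1. Then |x + 1| < 1 gives |x| < 2, and by the triangle inequality |-4x + 9| ≤ 4·2 + 9 = 17.
Hence |(-4x^2 + 5x - 5) + 14| ≤ 17|x + 1| < ε provided |x + 1| < ε/17.
Take δ = min(1, ε/17). Then 0 < |x + 1| < δ gives both |x + 1| < 1 and |x + 1| < ε/17, so |(-4x^2 + 5x - 5) + 14| < ε.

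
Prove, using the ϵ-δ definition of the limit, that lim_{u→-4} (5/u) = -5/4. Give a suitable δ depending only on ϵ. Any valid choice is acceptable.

δ = min(2, (8/5)ϵ)

Fix ϵ > 0. We seek δ > 0 such that 0 < |u + 4| < δ implies |5/u + 5/4| < ϵ.
|5/u + 5/4| = 5·|-4 − u|/(4·|u|) = 5|u + 4|/(4|u|).
Require δ ≤ 2 so that |u| > 4 − 2 = 2, hence 4|u| > 8.
Then |5/u + 5/4| < 5|u + 4|/8, which is < ϵ when |u + 4| < (8/5)ϵ.
Take δ = min(2, (8/5)ϵ). Then 0 < |u + 4| < δ gives both |u + 4| < 2 and |u + 4| < (8/5)ϵ, so |5/u + 5/4| < ϵ.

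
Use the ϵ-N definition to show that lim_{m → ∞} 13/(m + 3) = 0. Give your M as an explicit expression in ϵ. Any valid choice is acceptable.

Suppose ϵ > 0. For m ≥ 1, |13/(m + 3) − 0| = 13/(m + 3) ≤ 13/m.
We need 13/m < ϵ, i.e. m > 13/ϵ.
Take M = 13/ϵ. If m > M then |13/(m + 3)| ≤ 13/m < ϵ.

M = 13/ϵ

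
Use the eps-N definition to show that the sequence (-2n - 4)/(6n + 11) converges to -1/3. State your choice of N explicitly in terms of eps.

Suppose eps > 0. For n ≥ 1, |(-2n - 4)/(6n + 11) + 1/3| = |-2|/(6(6n + 11)) = 2/(6(6n + 11)).
Since 6n + 11 ≥ 6n for n ≥ 1, this is ≤ 2/(6·6n) = (1/18)/n.
So |(-2n - 4)/(6n + 11) + 1/3| < eps whenever n > (1/18)/eps.
Take N = (1/18)/eps. If n > N then |(-2n - 4)/(6n + 11) + 1/3| ≤ (1/18)/n < eps.

N = (1/18)/eps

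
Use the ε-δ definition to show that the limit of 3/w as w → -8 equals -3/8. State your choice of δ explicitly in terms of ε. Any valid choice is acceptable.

δ = min(4, (32/3)ε)

Suppose ε > 0. We seek δ > 0 such that 0 < |w + 8| < δ implies |3/w + 3/8| < ε.
|3/w + 3/8| = 3·|-8 − w|/(8·|w|) = 3|w + 8|/(8|w|).
Require δ ≤ 4 so that |w| > 8 − 4 = 4, hence 8|w| > 32.
Then |3/w + 3/8| < 3|w + 8|/32, which is < ε when |w + 8| < (32/3)ε.
Take δ = min(4, (32/3)ε). Then 0 < |w + 8| < δ gives both |w + 8| < 4 and |w + 8| < (32/3)ε, so |3/w + 3/8| < ε.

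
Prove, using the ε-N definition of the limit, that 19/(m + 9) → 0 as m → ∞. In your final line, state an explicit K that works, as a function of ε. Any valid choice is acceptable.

Let ε > 0. For m ≥ 1, |19/(m + 9) − 0| = 19/(m + 9) ≤ 19/m.
We need 19/m < ε, i.e. m > 19/ε.
Take K = 19/ε. If m > K then |19/(m + 9)| ≤ 19/m < ε.

K = 19/ε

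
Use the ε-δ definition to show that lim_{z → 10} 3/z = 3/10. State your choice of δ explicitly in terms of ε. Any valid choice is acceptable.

Fix ε > 0. We seek δ > 0 such that 0 < |z − 10| < δ implies |3/z − (3/10)| < ε.
|3/z − (3/10)| = 3·|10 − z|/(10·|z|) = 3|z − 10|/(10|z|).
Require δ ≤ 5 so that |z| > 10 − 5 = 5, hence 10|z| > 50.
Then |3/z − (3/10)| < 3|z − 10|/50, which is < ε when |z − 10| < (50/3)ε.
Take δ = min(5, (50/3)ε). Then 0 < |z − 10| < δ gives both |z − 10| < 5 and |z − 10| < (50/3)ε, so |3/z − (3/10)| < ε.

δ = min(5, (50/3)ε)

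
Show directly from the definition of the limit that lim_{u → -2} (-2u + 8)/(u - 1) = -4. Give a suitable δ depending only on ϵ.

δ = min(3/2, (3/4)ϵ)

Let ϵ > 0 be given. We want δ > 0 with 0 < |u + 2| < δ ⇒ |(-2u + 8)/(u - 1) + 4| < ϵ.
Combining over a common denominator, (-2u + 8)/(u - 1) + 4 = [(-2u + 8)·(-3) − 12·(u - 1)] / [(-3)·(u - 1)] = -6(u + 2) / ((-3)(u - 1)).
So |(-2u + 8)/(u - 1) + 4| = 6|u + 2| / (3·|u − 1|).
Restrict δ ≤ 3/2. Then |u + 2| < 3/2 gives |u − 1| = |(u + 2) + (-3)| ≥ 3 − 3/2 = 3/2.
Hence |(-2u + 8)/(u - 1) + 4| < 6|u + 2|/(3·(3/2)) = (4/3)|u + 2|, which is < ϵ once |u + 2| < (3/4)ϵ.
Take δ = min(3/2, (3/4)ϵ). Then 0 < |u + 2| < δ forces both bounds, so |(-2u + 8)/(u - 1) + 4| < ϵ.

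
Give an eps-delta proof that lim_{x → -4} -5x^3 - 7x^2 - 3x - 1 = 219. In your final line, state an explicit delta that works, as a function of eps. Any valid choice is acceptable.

Let eps > 0 be given. We want delta > 0 such that 0 < |x + 4| < delta implies |(-5x^3 - 7x^2 - 3x - 1) − 219| < eps.
(-5x^3 - 7x^2 - 3x - 1) − 219 = -5x^3 - 7x^2 - 3x - 220 = (x + 4)(-5x^2 + 13x - 55).
So |(-5x^3 - 7x^2 - 3x - 1) − 219| = |x + 4|·|-5x^2 + 13x - 55|.
Require delta ≤ 1. Then |x + 4| < 1 gives |x| < 5, and by the triangle inequality |-5x^2 + 13x - 55| ≤ 5·5^2 + 13·5 + 55 = 245.
Hence |(-5x^3 - 7x^2 - 3x - 1) − 219| ≤ 245|x + 4| < eps provided |x + 4| < eps/245.
Choosing delta = min(1, eps/245) ensures both conditions, hence |(-5x^3 - 7x^2 - 3x - 1) − 219| < eps.

delta = min(1, eps/245)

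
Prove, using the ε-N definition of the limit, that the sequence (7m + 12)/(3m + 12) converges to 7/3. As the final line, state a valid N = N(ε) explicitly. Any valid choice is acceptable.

Let ε > 0. For m ≥ 1, |(7m + 12)/(3m + 12) − (7/3)| = |-48|/(3(3m + 12)) = 48/(3(3m + 12)).
Since 3m + 12 ≥ 3m for m ≥ 1, this is ≤ 48/(3·3m) = (16/3)/m.
So |(7m + 12)/(3m + 12) − (7/3)| < ε whenever m > (16/3)/ε.
Take N = (16/3)/ε. If m > N then |(7m + 12)/(3m + 12) − (7/3)| ≤ (16/3)/m < ε.

N = (16/3)/ε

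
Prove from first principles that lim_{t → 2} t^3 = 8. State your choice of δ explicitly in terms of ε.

δ = min(1, ε/19)

Let ε > 0 be given. We seek δ > 0 with 0 < |t − 2| < δ ⇒ |t^3 − 8| < ε.
Factor: t^3 − 8 = (t − 2)(t^2 + 2t + 4), so |t^3 − 8| = |t − 2|·|t^2 + 2t + 4|.
Impose δ ≤ 1 so that |t| < 3; then |t^2 + 2t + 4| ≤ 19.
Hence |t^3 − 8| ≤ 19|t − 2|, which is < ε once |t − 2| < ε/19.
Take δ = min(1, ε/19). If 0 < |t − 2| < δ then both bounds hold and |t^3 − 8| ≤ 19|t − 2| < 19·(ε/19) = ε.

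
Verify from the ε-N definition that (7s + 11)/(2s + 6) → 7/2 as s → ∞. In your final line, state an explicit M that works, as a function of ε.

M = 5/ε

Let ε > 0. We seek M > 0 such that s > M implies |(7s + 11)/(2s + 6) − (7/2)| < ε.
(7s + 11)/(2s + 6) − (7/2) = (2(7s + 11) − 7(2s + 6)) / (2(2s + 6)) = -20/(2(2s + 6)).
For s > 0 we have 2s + 6 > 2s, so |(7s + 11)/(2s + 6) − (7/2)| = 20/(2(2s + 6)) < 20/(2·2s) = 5/s.
Thus |(7s + 11)/(2s + 6) − (7/2)| < ε whenever s > 5/ε.
Take M = 5/ε. If s > M then |(7s + 11)/(2s + 6) − (7/2)| < 5/s < ε.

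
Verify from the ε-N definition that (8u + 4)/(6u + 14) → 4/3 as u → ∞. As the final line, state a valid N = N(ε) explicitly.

N = (22/9)/ε

Suppose ε > 0. We seek N > 0 such that u > N implies |(8u + 4)/(6u + 14) − (4/3)| < ε.
(8u + 4)/(6u + 14) − (4/3) = (6(8u + 4) − 8(6u + 14)) / (6(6u + 14)) = -88/(6(6u + 14)).
For u > 0 we have 6u + 14 > 6u, so |(8u + 4)/(6u + 14) − (4/3)| = 88/(6(6u + 14)) < 88/(6·6u) = (22/9)/u.
Thus |(8u + 4)/(6u + 14) − (4/3)| < ε whenever u > (22/9)/ε.
Take N = (22/9)/ε. If u > N then |(8u + 4)/(6u + 14) − (4/3)| < (22/9)/u < ε.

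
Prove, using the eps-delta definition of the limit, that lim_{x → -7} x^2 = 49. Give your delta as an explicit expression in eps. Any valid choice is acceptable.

Suppose eps > 0. We seek delta > 0 with 0 < |x + 7| < delta ⇒ |x^2 − 49| < eps.
Factor: x^2 − 49 = (x + 7)(x - 7), so |x^2 − 49| = |x + 7|·|x - 7|.
Restrict delta ≤ 1. Then |x + 7| < 1 gives |x| < 8, so by the triangle inequality |x - 7| ≤ 8 + 7 = 15.
Hence |x^2 − 49| ≤ 15|x + 7|, which is < eps once |x + 7| < eps/15.
Take delta = min(1, eps/15). If 0 < |x + 7| < delta then both bounds hold and |x^2 − 49| ≤ 15|x + 7| < 15·(eps/15) = eps.

delta = min(1, eps/15)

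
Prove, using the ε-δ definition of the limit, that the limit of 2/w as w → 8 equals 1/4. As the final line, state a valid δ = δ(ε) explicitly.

δ = min(4, 16ε)

Let ε > 0 be given. We seek δ > 0 such that 0 < |w − 8| < δ implies |2/w − (1/4)| < ε.
|2/w − (1/4)| = 2·|8 − w|/(8·|w|) = 2|w − 8|/(8|w|).
Restrict δ ≤ 4. Then |w − 8| < 4 gives |w| > 4, so 8|w| > 32.
Then |2/w − (1/4)| < 2|w − 8|/32, which is < ε when |w − 8| < 16ε.
Take δ = min(4, 16ε). Then 0 < |w − 8| < δ gives both |w − 8| < 4 and |w − 8| < 16ε, so |2/w − (1/4)| < ε.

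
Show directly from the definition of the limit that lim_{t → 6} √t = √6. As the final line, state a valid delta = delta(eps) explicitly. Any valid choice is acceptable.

Let eps > 0. We want delta > 0 such that 0 < |t − 6| < delta implies |√t − √6| < eps.
Rationalise: √t − √6 = (t − 6)/(√t + √6), so |√t − √6| = |t − 6|/(√t + √6).
Restrict delta ≤ 6 so that |t − 6| < 6 forces t > 0, and then √t + √6 > √6.
Hence |√t − √6| < |t − 6|/√6, which is < eps once |t − 6| < √6·eps.
Take delta = min(6, √6·eps). If 0 < |t − 6| < delta then t > 0 and |√t − √6| < |t − 6|/√6 < eps.

delta = min(6, √6·eps)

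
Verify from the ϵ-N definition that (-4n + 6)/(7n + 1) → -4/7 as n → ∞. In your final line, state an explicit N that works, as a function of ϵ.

N = (46/49)/ϵ

Fix ϵ > 0. For n ≥ 1, |(-4n + 6)/(7n + 1) + 4/7| = |46|/(7(7n + 1)) = 46/(7(7n + 1)).
Since 7n + 1 ≥ 7n for n ≥ 1, this is ≤ 46/(7·7n) = (46/49)/n.
So |(-4n + 6)/(7n + 1) + 4/7| < ϵ whenever n > (46/49)/ϵ.
Take N = (46/49)/ϵ. If n > N then |(-4n + 6)/(7n + 1) + 4/7| ≤ (46/49)/n < ϵ.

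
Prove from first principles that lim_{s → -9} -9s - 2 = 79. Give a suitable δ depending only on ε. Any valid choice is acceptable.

Let ε > 0 be given. We need δ > 0 so that 0 < |s + 9| < δ implies |(-9s - 2) − 79| < ε.
Since (-9s - 2) − 79 = -9(s + 9), we have |(-9s - 2) − 79| = 9|s + 9|.
So 9|s + 9| < ε exactly when |s + 9| < ε/9.
Take δ = ε/9. If 0 < |s + 9| < δ then |(-9s - 2) − 79| = 9|s + 9| < 9·(ε/9) = ε.

δ = ε/9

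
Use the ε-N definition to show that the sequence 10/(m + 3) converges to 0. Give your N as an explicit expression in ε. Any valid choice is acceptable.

N = 10/ε

Suppose ε > 0. For m ≥ 1, |10/(m + 3) − 0| = 10/(m + 3) ≤ 10/m.
We need 10/m < ε, i.e. m > 10/ε.
Take N = 10/ε. If m > N then |10/(m + 3)| ≤ 10/m < ε.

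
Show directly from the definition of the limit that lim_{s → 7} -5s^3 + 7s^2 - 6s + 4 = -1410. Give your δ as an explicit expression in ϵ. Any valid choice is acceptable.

Let ϵ > 0 be given. We want δ > 0 such that 0 < |s − 7| < δ implies |(-5s^3 + 7s^2 - 6s + 4) + 1410| < ϵ.
(-5s^3 + 7s^2 - 6s + 4) + 1410 = -5s^3 + 7s^2 - 6s + 1414 = (s − 7)(-5s^2 - 28s - 202).
So |(-5s^3 + 7s^2 - 6s + 4) + 1410| = |s − 7|·|-5s^2 - 28s - 202|.
Require δ ≤ 1. Then |s − 7| < 1 gives |s| < 8, and by the triangle inequality |-5s^2 - 28s - 202| ≤ 5·8^2 + 28·8 + 202 = 746.
Hence |(-5s^3 + 7s^2 - 6s + 4) + 1410| ≤ 746|s − 7| < ϵ provided |s − 7| < ϵ/746.
Take δ = min(1, ϵ/746). Then 0 < |s − 7| < δ gives both |s − 7| < 1 and |s − 7| < ϵ/746, so |(-5s^3 + 7s^2 - 6s + 4) + 1410| < ϵ.

δ = min(1, ϵ/746)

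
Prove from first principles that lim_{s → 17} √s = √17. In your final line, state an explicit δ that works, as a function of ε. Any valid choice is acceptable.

δ = min(17, √17·ε)

Fix ε > 0. We want δ > 0 such that 0 < |s − 17| < δ implies |√s − √17| < ε.
Multiplying by the conjugate, |√s − √17| = |s − 17|/(√s + √17).
Restrict δ ≤ 17 so that |s − 17| < 17 forces s > 0, and then √s + √17 > √17.
Hence |√s − √17| < |s − 17|/√17, which is < ε once |s − 17| < √17·ε.
Take δ = min(17, √17·ε). If 0 < |s − 17| < δ then s > 0 and |√s − √17| < |s − 17|/√17 < ε.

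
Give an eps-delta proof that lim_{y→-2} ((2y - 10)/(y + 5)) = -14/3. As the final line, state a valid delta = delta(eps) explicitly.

delta = min(3/2, (9/40)eps)

Fix eps > 0. We want delta > 0 with 0 < |y + 2| < delta ⇒ |(2y - 10)/(y + 5) + 14/3| < eps.
Combining over a common denominator, (2y - 10)/(y + 5) + 14/3 = [(2y - 10)·3 − (-14)·(y + 5)] / [3·(y + 5)] = 20(y + 2) / (3(y + 5)).
So |(2y - 10)/(y + 5) + 14/3| = 20|y + 2| / (3·|y + 5|).
Restrict delta ≤ 3/2. Then |y + 2| < 3/2 gives |y + 5| = |(y + 2) + 3| ≥ 3 − 3/2 = 3/2.
Hence |(2y - 10)/(y + 5) + 14/3| < 20|y + 2|/(3·(3/2)) = (40/9)|y + 2|, which is < eps once |y + 2| < (9/40)eps.
Take delta = min(3/2, (9/40)eps). Then 0 < |y + 2| < delta forces both bounds, so |(2y - 10)/(y + 5) + 14/3| < eps.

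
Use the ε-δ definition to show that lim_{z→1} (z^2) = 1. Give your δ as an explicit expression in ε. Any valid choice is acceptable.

Fix ε > 0. We seek δ > 0 with 0 < |z − 1| < δ ⇒ |z^2 − 1| < ε.
Factor: z^2 − 1 = (z − 1)(z + 1), so |z^2 − 1| = |z − 1|·|z + 1|.
Restrict δ ≤ 1. Then |z − 1| < 1 gives |z| < 2, so by the triangle inequality |z + 1| ≤ 2 + 1 = 3.
Hence |z^2 − 1| ≤ 3|z − 1|, which is < ε once |z − 1| < ε/3.
Take δ = min(1, ε/3). If 0 < |z − 1| < δ then both bounds hold and |z^2 − 1| ≤ 3|z − 1| < 3·(ε/3) = ε.

δ = min(1, ε/3)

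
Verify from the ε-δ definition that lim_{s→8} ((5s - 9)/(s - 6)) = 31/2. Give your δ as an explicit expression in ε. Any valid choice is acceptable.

δ = min(1, (2/21)ε)

Let ε > 0. We want δ > 0 with 0 < |s − 8| < δ ⇒ |(5s - 9)/(s - 6) − (31/2)| < ε.
Combining over a common denominator, (5s - 9)/(s - 6) − (31/2) = [(5s - 9)·2 − 31·(s - 6)] / [2·(s - 6)] = -21(s − 8) / (2(s - 6)).
So |(5s - 9)/(s - 6) − (31/2)| = 21|s − 8| / (2·|s − 6|).
Require δ ≤ 1, so |s − 6| ≥ |2| − |s − 8| > 2 − 1 = 1.
Hence |(5s - 9)/(s - 6) − (31/2)| < 21|s − 8|/(2·1) = (21/2)|s − 8|, which is < ε once |s − 8| < (2/21)ε.
Take δ = min(1, (2/21)ε). Then 0 < |s − 8| < δ forces both bounds, so |(5s - 9)/(s - 6) − (31/2)| < ε.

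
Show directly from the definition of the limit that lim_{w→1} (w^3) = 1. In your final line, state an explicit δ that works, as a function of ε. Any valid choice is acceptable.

Fix ε > 0. We seek δ > 0 with 0 < |w − 1| < δ ⇒ |w^3 − 1| < ε.
Factor: w^3 − 1 = (w − 1)(w^2 + w + 1), so |w^3 − 1| = |w − 1|·|w^2 + w + 1|.
Restrict δ ≤ 1. Then |w − 1| < 1 gives |w| < 2, so by the triangle inequality |w^2 + w + 1| ≤ 2^2 + 2 + 1 = 7.
Hence |w^3 − 1| ≤ 7|w − 1|, which is < ε once |w − 1| < ε/7.
Take δ = min(1, ε/7). If 0 < |w − 1| < δ then both bounds hold and |w^3 − 1| ≤ 7|w − 1| < 7·(ε/7) = ε.

δ = min(1, ε/7)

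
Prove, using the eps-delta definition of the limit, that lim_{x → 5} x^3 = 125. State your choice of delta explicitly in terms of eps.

delta = min(1, eps/91)

Let eps > 0 be given. We seek delta > 0 with 0 < |x − 5| < delta ⇒ |x^3 − 125| < eps.
Factor: x^3 − 125 = (x − 5)(x^2 + 5x + 25), so |x^3 − 125| = |x − 5|·|x^2 + 5x + 25|.
Impose delta ≤ 1 so that |x| < 6; then |x^2 + 5x + 25| ≤ 91.
Hence |x^3 − 125| ≤ 91|x − 5|, which is < eps once |x − 5| < eps/91.
Take delta = min(1, eps/91). If 0 < |x − 5| < delta then both bounds hold and |x^3 − 125| ≤ 91|x − 5| < 91·(eps/91) = eps.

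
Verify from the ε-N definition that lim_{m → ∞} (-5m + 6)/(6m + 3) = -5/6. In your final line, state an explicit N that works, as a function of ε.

Suppose ε > 0. For m ≥ 1, |(-5m + 6)/(6m + 3) + 5/6| = |51|/(6(6m + 3)) = 51/(6(6m + 3)).
Since 6m + 3 ≥ 6m for m ≥ 1, this is ≤ 51/(6·6m) = (17/12)/m.
So |(-5m + 6)/(6m + 3) + 5/6| < ε whenever m > (17/12)/ε.
Take N = (17/12)/ε. If m > N then |(-5m + 6)/(6m + 3) + 5/6| ≤ (17/12)/m < ε.

N = (17/12)/ε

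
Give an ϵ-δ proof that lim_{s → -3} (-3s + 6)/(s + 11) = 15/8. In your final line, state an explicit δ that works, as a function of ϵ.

Suppose ϵ > 0. We want δ > 0 with 0 < |s + 3| < δ ⇒ |(-3s + 6)/(s + 11) − (15/8)| < ϵ.
Combining over a common denominator, (-3s + 6)/(s + 11) − (15/8) = [(-3s + 6)·8 − 15·(s + 11)] / [8·(s + 11)] = -39(s + 3) / (8(s + 11)).
So |(-3s + 6)/(s + 11) − (15/8)| = 39|s + 3| / (8·|s + 11|).
Require δ ≤ 4, so |s + 11| ≥ |8| − |s + 3| > 8 − 4 = 4.
Hence |(-3s + 6)/(s + 11) − (15/8)| < 39|s + 3|/(8·4) = (39/32)|s + 3|, which is < ϵ once |s + 3| < (32/39)ϵ.
Take δ = min(4, (32/39)ϵ). Then 0 < |s + 3| < δ forces both bounds, so |(-3s + 6)/(s + 11) − (15/8)| < ϵ.

δ = min(4, (32/39)ϵ)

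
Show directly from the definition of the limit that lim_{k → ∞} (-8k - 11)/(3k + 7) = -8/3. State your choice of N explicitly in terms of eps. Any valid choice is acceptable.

Suppose eps > 0. For k ≥ 1, |(-8k - 11)/(3k + 7) + 8/3| = |23|/(3(3k + 7)) = 23/(3(3k + 7)).
Since 3k + 7 ≥ 3k for k ≥ 1, this is ≤ 23/(3·3k) = (23/9)/k.
So |(-8k - 11)/(3k + 7) + 8/3| < eps whenever k > (23/9)/eps.
Take N = (23/9)/eps. If k > N then |(-8k - 11)/(3k + 7) + 8/3| ≤ (23/9)/k < eps.

N = (23/9)/eps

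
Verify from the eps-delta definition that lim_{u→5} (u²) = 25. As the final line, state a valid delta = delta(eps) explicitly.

Let eps > 0 be given. We seek delta > 0 with 0 < |u − 5| < delta ⇒ |u² − 25| < eps.
Factor: u² − 25 = (u − 5)(u + 5), so |u² − 25| = |u − 5|·|u + 5|.
Impose delta ≤ 1 so that |u| < 6; then |u + 5| ≤ 11.
Hence |u² − 25| ≤ 11|u − 5|, which is < eps once |u − 5| < eps/11.
Take delta = min(1, eps/11). If 0 < |u − 5| < delta then both bounds hold and |u² − 25| ≤ 11|u − 5| < 11·(eps/11) = eps.

delta = min(1, eps/11)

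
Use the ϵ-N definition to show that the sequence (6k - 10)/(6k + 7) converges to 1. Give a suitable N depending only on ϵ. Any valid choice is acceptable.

N = (17/6)/ϵ

Suppose ϵ > 0. For k ≥ 1, |(6k - 10)/(6k + 7) − 1| = |-102|/(6(6k + 7)) = 102/(6(6k + 7)).
Since 6k + 7 ≥ 6k for k ≥ 1, this is ≤ 102/(6·6k) = (17/6)/k.
So |(6k - 10)/(6k + 7) − 1| < ϵ whenever k > (17/6)/ϵ.
Take N = (17/6)/ϵ. If k > N then |(6k - 10)/(6k + 7) − 1| ≤ (17/6)/k < ϵ.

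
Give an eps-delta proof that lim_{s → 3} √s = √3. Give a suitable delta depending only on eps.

delta = min(3, √3·eps)

Let eps > 0. We want delta > 0 such that 0 < |s − 3| < delta implies |√s − √3| < eps.
Multiplying by the conjugate, |√s − √3| = |s − 3|/(√s + √3).
Restrict delta ≤ 3 so that |s − 3| < 3 forces s > 0, and then √s + √3 > √3.
Hence |√s − √3| < |s − 3|/√3, which is < eps once |s − 3| < √3·eps.
Take delta = min(3, √3·eps). If 0 < |s − 3| < delta then s > 0 and |√s − √3| < |s − 3|/√3 < eps.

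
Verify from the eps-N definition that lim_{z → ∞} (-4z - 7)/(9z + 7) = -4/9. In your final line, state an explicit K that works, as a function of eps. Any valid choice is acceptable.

Suppose eps > 0. We seek K > 0 such that z > K implies |(-4z - 7)/(9z + 7) + 4/9| < eps.
(-4z - 7)/(9z + 7) + 4/9 = (9(-4z - 7) − (-4)(9z + 7)) / (9(9z + 7)) = -35/(9(9z + 7)).
For z > 0 we have 9z + 7 > 9z, so |(-4z - 7)/(9z + 7) + 4/9| = 35/(9(9z + 7)) < 35/(9·9z) = (35/81)/z.
Thus |(-4z - 7)/(9z + 7) + 4/9| < eps whenever z > (35/81)/eps.
Take K = (35/81)/eps. If z > K then |(-4z - 7)/(9z + 7) + 4/9| < (35/81)/z < eps.

K = (35/81)/eps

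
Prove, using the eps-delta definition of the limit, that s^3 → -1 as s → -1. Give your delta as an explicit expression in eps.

Let eps > 0 be given. We seek delta > 0 with 0 < |s + 1| < delta ⇒ |s^3 + 1| < eps.
Factor: s^3 + 1 = (s + 1)(s^2 - s + 1), so |s^3 + 1| = |s + 1|·|s^2 - s + 1|.
Impose delta ≤ 1 so that |s| < 2; then |s^2 - s + 1| ≤ 7.
Hence |s^3 + 1| ≤ 7|s + 1|, which is < eps once |s + 1| < eps/7.
Take delta = min(1, eps/7). If 0 < |s + 1| < delta then both bounds hold and |s^3 + 1| ≤ 7|s + 1| < 7·(eps/7) = eps.

delta = min(1, eps/7)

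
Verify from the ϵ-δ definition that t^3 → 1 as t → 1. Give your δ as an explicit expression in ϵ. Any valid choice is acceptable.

δ = min(2, ϵ/13)

Suppose ϵ > 0. We seek δ > 0 with 0 < |t − 1| < δ ⇒ |t^3 − 1| < ϵ.
Factor: t^3 − 1 = (t − 1)(t^2 + t + 1), so |t^3 − 1| = |t − 1|·|t^2 + t + 1|.
Impose δ ≤ 2 so that |t| < 3; then |t^2 + t + 1| ≤ 13.
Hence |t^3 − 1| ≤ 13|t − 1|, which is < ϵ once |t − 1| < ϵ/13.
Take δ = min(2, ϵ/13). If 0 < |t − 1| < δ then both bounds hold and |t^3 − 1| ≤ 13|t − 1| < 13·(ϵ/13) = ϵ.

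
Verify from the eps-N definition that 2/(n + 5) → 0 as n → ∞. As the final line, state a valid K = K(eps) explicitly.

K = 2/eps

Let eps > 0. For n ≥ 1, |2/(n + 5) − 0| = 2/(n + 5) ≤ 2/n.
We need 2/n < eps, i.e. n > 2/eps.
Take K = 2/eps. If n > K then |2/(n + 5)| ≤ 2/n < eps.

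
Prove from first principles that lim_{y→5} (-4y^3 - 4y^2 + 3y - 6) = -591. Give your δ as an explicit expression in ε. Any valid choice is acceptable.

Fix ε > 0. We want δ > 0 such that 0 < |y − 5| < δ implies |(-4y^3 - 4y^2 + 3y - 6) + 591| < ε.
(-4y^3 - 4y^2 + 3y - 6) + 591 = -4y^3 - 4y^2 + 3y + 585 = (y − 5)(-4y^2 - 24y - 117).
So |(-4y^3 - 4y^2 + 3y - 6) + 591| = |y − 5|·|-4y^2 - 24y - 117|.
Require δ ≤ 2. Then |y − 5| < 2 gives |y| < 7, and by the triangle inequality |-4y^2 - 24y - 117| ≤ 4·7^2 + 24·7 + 117 = 481.
Hence |(-4y^3 - 4y^2 + 3y - 6) + 591| ≤ 481|y − 5| < ε provided |y − 5| < ε/481.
Choosing δ = min(2, ε/481) ensures both conditions, hence |(-4y^3 - 4y^2 + 3y - 6) + 591| < ε.

δ = min(2, ε/481)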